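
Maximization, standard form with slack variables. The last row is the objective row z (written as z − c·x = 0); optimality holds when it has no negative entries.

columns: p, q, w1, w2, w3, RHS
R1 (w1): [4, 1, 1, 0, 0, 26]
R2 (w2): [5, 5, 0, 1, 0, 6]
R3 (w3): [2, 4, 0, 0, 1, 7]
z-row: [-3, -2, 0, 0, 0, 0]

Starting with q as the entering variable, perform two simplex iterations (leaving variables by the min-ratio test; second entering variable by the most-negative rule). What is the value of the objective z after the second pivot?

Ratio test on column q — row 1: 26/1 = 26; row 2: 6/5 = 6/5; row 3: 7/4 = 7/4. Minimum is 6/5 at row 2 (w2 leaves); pivot element 5.
Pivot on row 2; the z-row RHS becomes 0 − (-2)·(6/5) = 12/5.
Next entering variable (most negative z-row entry -1): p.
Ratio test on column p — row 1: (124/5)/3 = 124/15; row 2: (6/5)/1 = 6/5; row 3: entry -2 ≤ 0. Minimum is 6/5 at row 2 (q leaves); pivot element 1.
After the second pivot the z-row RHS is 12/5 − (-1)·(6/5) = 18/5.

18/5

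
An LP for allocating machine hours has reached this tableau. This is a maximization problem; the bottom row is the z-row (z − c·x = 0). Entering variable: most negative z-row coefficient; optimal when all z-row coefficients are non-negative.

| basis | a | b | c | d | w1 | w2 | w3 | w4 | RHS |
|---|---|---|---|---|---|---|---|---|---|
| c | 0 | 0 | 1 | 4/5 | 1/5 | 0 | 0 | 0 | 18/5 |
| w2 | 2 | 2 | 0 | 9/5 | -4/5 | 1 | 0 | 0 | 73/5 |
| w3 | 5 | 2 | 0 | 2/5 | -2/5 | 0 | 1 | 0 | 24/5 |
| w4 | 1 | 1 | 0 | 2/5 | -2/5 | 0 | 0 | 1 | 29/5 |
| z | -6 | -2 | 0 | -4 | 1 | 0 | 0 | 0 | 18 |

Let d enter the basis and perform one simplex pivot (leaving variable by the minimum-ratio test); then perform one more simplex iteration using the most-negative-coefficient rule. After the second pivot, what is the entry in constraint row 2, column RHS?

Ratio test on column d — row 1: (18/5)/(4/5) = 9/2; row 2: (73/5)/(9/5) = 73/9; row 3: (24/5)/(2/5) = 12; row 4: (29/5)/(2/5) = 29/2. Minimum is 9/2 at row 1 (c leaves); pivot element 4/5.
Divide row 1 by 4/5; eliminate column d from the other rows.
Second iteration: most negative z-row entry is -6 in column a, so a enters.
Ratio test on column a — row 1: entry 0 ≤ 0; row 2: (13/2)/2 = 13/4; row 3: 3/5 = 3/5; row 4: 4/1 = 4. Minimum is 3/5 at row 3 (w3 leaves); pivot element 5.
Divide row 3 by 5; eliminate column a from the other rows.
After both pivots, the entry at constraint row 2, column RHS is 53/10.

53/10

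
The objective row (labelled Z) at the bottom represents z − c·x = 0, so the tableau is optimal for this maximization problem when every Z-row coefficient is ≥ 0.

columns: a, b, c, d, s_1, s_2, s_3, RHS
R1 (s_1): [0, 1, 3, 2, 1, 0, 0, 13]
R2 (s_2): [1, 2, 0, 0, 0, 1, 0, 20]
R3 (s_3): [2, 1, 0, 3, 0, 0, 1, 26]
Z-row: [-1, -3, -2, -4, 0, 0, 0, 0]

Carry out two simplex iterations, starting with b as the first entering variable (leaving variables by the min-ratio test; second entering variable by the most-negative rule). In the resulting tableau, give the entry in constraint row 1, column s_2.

-1/4

Ratio test on column b — row 1: 13/1 = 13; row 2: 20/2 = 10; row 3: 26/1 = 26. Minimum is 10 at row 2 (s_2 leaves); pivot element 2.
Divide row 2 by 2; eliminate column b from the other rows.
Second iteration: most negative Z-row entry is -4 in column d, so d enters.
Ratio test on column d — row 1: 3/2 = 3/2; row 2: entry 0 ≤ 0; row 3: 16/3 = 16/3. Minimum is 3/2 at row 1 (s_1 leaves); pivot element 2.
Divide row 1 by 2; eliminate column d from the other rows.
After both pivots, the entry at constraint row 1, column s_2 is -1/4.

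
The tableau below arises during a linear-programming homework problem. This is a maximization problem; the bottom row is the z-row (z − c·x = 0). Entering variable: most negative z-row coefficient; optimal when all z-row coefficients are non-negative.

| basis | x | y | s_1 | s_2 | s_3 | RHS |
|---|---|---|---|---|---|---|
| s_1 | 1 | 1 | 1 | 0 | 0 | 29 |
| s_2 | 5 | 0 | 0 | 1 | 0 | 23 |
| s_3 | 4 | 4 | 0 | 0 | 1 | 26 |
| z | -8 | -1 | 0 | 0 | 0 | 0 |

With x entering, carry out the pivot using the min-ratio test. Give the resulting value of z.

184/5

Ratio test on column x — row 1: 29/1 = 29; row 2: 23/5 = 23/5; row 3: 26/4 = 13/2. Minimum is 23/5 at row 2 (s_2 leaves); pivot element 5.
Pivot on row 2; the z-row RHS becomes 0 − (-8)·(23/5) = 184/5.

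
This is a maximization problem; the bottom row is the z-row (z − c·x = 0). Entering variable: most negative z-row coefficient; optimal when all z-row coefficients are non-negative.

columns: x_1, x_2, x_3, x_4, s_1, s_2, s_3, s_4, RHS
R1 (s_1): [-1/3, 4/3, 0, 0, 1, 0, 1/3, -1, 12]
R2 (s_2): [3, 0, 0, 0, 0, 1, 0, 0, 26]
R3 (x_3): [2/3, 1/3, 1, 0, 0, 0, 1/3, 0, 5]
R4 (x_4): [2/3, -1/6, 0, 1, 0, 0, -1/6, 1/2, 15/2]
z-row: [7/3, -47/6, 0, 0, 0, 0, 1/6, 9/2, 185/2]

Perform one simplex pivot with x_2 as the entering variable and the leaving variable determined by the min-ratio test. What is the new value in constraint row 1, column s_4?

Ratio test on column x_2 — row 1: 12/(4/3) = 9; row 2: entry 0 ≤ 0; row 3: 5/(1/3) = 15; row 4: entry -1/6 ≤ 0. Minimum is 9 at row 1 (s_1 leaves); pivot element 4/3.
Divide row 1 by 4/3; eliminate column x_2 from the other rows.
In the new row 1, the s_4 entry is the old entry divided by the pivot: (-1)/(4/3) = -3/4.

-3/4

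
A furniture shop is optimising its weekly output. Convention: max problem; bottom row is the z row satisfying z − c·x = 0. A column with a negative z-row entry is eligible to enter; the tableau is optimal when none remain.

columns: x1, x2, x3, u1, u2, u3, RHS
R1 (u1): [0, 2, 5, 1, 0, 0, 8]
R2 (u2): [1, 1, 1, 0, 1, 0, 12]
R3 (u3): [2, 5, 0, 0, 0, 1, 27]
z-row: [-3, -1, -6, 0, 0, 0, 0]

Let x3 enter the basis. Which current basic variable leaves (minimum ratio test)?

Column x3 entries and ratios — u1: 8/5 = 8/5; u2: 12/1 = 12; u3: 0 ≤ 0, skip.
Smallest ratio is 8/5 in the row of u1, so u1 leaves.

u1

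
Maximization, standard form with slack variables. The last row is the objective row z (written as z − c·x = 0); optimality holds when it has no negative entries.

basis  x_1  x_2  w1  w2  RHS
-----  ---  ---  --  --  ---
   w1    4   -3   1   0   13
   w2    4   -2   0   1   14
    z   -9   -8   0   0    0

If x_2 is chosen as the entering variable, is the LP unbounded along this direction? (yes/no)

yes

Every constraint-row entry in column x_2 is ≤ 0, so increasing x_2 is unbounded.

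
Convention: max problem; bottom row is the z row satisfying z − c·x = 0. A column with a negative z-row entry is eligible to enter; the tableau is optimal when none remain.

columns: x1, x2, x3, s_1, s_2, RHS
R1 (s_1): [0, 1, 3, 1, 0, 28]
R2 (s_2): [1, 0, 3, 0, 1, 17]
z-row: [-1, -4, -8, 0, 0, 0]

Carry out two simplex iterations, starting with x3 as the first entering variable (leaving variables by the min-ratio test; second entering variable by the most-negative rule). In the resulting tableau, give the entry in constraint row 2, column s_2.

Ratio test on column x3 — row 1: 28/3 = 28/3; row 2: 17/3 = 17/3. Minimum is 17/3 at row 2 (s_2 leaves); pivot element 3.
Divide row 2 by 3; eliminate column x3 from the other rows.
Second iteration: most negative z-row entry is -4 in column x2, so x2 enters.
Ratio test on column x2 — row 1: 11/1 = 11; row 2: entry 0 ≤ 0. Minimum is 11 at row 1 (s_1 leaves); pivot element 1.
Divide row 1 by 1; eliminate column x2 from the other rows.
After both pivots, the entry at constraint row 2, column s_2 is 1/3.

1/3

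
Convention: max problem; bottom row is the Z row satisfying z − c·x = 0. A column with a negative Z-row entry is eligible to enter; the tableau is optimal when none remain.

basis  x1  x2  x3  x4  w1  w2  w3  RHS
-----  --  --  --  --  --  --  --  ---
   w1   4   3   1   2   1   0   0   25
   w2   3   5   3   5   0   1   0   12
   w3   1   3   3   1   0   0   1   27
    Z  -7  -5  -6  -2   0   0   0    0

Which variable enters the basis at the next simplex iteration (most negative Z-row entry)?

x1

Negative Z-row entries: x1: -7, x2: -5, x3: -6, x4: -2.
The most negative is -7 in column x1, so x1 enters.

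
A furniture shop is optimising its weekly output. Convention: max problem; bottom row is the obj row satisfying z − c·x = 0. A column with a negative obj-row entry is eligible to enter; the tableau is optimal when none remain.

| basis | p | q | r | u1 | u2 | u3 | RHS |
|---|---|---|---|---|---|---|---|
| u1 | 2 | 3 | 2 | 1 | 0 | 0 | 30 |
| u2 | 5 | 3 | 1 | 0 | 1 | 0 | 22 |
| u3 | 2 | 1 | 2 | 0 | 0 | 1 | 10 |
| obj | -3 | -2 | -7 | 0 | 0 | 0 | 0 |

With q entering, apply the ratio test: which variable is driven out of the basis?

Column q entries and ratios — u1: 30/3 = 10; u2: 22/3 = 22/3; u3: 10/1 = 10.
Smallest ratio is 22/3 in the row of u2, so u2 leaves.

u2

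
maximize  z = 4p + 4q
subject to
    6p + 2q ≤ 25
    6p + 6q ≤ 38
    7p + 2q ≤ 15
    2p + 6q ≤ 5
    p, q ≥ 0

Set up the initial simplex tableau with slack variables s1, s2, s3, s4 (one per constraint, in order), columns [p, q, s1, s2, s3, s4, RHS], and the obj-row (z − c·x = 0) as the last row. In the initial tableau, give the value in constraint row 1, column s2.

0

Slack s2 belongs to constraint 2; its column is the unit vector e_2, so the entry in row 1 is 0.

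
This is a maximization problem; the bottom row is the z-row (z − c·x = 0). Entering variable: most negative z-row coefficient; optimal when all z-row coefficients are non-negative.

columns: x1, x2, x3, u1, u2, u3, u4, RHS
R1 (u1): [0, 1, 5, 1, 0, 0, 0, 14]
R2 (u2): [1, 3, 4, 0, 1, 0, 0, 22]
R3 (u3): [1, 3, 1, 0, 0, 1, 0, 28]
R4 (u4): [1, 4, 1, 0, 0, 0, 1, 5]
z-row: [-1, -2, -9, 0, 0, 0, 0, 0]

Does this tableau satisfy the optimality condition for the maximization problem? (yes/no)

The z-row has a negative entry -9 in column x3, so it is not optimal.

no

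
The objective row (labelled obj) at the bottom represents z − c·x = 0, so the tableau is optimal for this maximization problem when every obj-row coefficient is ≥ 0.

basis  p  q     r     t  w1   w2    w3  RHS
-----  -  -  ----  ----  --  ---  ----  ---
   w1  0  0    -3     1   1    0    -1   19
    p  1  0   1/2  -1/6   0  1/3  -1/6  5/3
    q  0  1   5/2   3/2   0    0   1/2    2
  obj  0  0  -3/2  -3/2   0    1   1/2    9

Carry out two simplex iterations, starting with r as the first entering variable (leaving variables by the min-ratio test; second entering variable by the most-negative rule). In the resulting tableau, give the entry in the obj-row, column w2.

Ratio test on column r — row 1: entry -3 ≤ 0; row 2: (5/3)/(1/2) = 10/3; row 3: 2/(5/2) = 4/5. Minimum is 4/5 at row 3 (q leaves); pivot element 5/2.
Divide row 3 by 5/2; eliminate column r from the other rows.
Second iteration: most negative obj-row entry is -3/5 in column t, so t enters.
Ratio test on column t — row 1: (107/5)/(14/5) = 107/14; row 2: entry -7/15 ≤ 0; row 3: (4/5)/(3/5) = 4/3. Minimum is 4/3 at row 3 (r leaves); pivot element 3/5.
Divide row 3 by 3/5; eliminate column t from the other rows.
After both pivots, the entry at the obj-row, column w2 is 1.

1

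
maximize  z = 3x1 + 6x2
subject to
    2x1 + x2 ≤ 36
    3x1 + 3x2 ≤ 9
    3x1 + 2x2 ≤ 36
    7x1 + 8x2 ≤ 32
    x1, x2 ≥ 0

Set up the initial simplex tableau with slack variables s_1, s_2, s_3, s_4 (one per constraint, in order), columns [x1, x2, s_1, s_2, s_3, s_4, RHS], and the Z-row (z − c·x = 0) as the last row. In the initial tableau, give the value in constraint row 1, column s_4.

0

Slack s_4 belongs to constraint 4; its column is the unit vector e_4, so the entry in row 1 is 0.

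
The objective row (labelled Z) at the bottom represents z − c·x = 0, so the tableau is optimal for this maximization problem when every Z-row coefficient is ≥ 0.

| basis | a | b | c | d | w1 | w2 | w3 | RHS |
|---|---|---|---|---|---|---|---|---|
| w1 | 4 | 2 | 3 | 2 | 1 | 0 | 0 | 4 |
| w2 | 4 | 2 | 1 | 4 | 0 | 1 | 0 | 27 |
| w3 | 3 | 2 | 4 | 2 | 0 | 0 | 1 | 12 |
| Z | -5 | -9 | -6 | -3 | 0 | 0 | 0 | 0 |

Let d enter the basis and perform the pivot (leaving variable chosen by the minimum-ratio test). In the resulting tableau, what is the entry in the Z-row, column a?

Ratio test on column d — row 1: 4/2 = 2; row 2: 27/4 = 27/4; row 3: 12/2 = 6. Minimum is 2 at row 1 (w1 leaves); pivot element 2.
Divide row 1 by 2; eliminate column d from the other rows.
Z-row update in column a: -5 − (-3)·2 = 1.

1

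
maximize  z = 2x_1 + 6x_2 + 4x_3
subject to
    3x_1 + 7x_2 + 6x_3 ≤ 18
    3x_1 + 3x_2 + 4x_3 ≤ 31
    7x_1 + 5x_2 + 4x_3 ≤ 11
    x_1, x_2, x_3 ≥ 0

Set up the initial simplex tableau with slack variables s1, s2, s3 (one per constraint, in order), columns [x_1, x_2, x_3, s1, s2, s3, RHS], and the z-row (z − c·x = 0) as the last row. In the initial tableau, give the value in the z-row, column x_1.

-2

The z-row carries the negated objective coefficients: the x_1 entry is -2.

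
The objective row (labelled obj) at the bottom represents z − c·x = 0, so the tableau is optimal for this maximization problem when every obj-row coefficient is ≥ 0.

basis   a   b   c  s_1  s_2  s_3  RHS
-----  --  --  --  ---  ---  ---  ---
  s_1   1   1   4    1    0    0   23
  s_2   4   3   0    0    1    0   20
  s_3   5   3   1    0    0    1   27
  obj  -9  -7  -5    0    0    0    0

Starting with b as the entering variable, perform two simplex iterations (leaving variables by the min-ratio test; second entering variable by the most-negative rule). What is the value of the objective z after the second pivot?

Ratio test on column b — row 1: 23/1 = 23; row 2: 20/3 = 20/3; row 3: 27/3 = 9. Minimum is 20/3 at row 2 (s_2 leaves); pivot element 3.
Pivot on row 2; the obj-row RHS becomes 0 − (-7)·(20/3) = 140/3.
Next entering variable (most negative obj-row entry -5): c.
Ratio test on column c — row 1: (49/3)/4 = 49/12; row 2: entry 0 ≤ 0; row 3: 7/1 = 7. Minimum is 49/12 at row 1 (s_1 leaves); pivot element 4.
After the second pivot the obj-row RHS is 140/3 − (-5)·(49/12) = 805/12.

805/12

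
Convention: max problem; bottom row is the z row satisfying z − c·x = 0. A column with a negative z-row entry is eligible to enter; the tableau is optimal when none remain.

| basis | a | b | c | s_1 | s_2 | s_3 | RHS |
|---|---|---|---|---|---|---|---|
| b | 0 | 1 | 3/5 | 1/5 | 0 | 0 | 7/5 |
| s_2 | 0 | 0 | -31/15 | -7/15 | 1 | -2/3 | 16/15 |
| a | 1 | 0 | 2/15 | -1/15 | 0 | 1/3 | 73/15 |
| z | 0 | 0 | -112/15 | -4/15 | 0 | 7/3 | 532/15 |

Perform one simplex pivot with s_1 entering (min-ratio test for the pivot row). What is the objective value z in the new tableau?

Ratio test on column s_1 — row 1: (7/5)/(1/5) = 7; row 2: entry -7/15 ≤ 0; row 3: entry -1/15 ≤ 0. Minimum is 7 at row 1 (b leaves); pivot element 1/5.
Pivot on row 1; the z-row RHS becomes 532/15 − (-4/15)·7 = 112/3.

112/3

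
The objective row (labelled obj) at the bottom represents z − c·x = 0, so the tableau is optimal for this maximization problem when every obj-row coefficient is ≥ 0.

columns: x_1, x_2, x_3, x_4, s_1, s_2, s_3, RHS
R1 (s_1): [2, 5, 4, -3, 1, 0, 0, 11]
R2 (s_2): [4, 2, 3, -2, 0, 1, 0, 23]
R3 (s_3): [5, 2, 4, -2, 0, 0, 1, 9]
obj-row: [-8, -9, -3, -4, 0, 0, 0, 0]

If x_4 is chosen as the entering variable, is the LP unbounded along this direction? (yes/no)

yes

Every constraint-row entry in column x_4 is ≤ 0, so increasing x_4 is unbounded.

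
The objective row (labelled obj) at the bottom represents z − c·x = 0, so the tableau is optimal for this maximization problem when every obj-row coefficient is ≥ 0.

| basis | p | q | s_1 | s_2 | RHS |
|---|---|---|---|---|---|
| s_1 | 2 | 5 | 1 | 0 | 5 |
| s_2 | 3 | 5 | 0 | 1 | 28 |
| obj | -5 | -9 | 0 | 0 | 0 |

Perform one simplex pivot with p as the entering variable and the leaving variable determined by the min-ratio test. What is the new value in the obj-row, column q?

Ratio test on column p — row 1: 5/2 = 5/2; row 2: 28/3 = 28/3. Minimum is 5/2 at row 1 (s_1 leaves); pivot element 2.
Divide row 1 by 2; eliminate column p from the other rows.
obj-row update in column q: -9 − (-5)·(5/2) = 7/2.

7/2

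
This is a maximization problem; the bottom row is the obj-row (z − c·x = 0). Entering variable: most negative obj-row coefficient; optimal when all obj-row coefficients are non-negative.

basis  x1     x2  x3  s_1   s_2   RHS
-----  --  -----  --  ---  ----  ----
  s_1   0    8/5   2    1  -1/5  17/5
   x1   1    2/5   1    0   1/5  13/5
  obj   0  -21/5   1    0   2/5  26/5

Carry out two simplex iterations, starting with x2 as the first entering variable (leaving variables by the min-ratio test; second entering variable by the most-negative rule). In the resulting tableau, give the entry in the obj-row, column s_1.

5/2

Ratio test on column x2 — row 1: (17/5)/(8/5) = 17/8; row 2: (13/5)/(2/5) = 13/2. Minimum is 17/8 at row 1 (s_1 leaves); pivot element 8/5.
Divide row 1 by 8/5; eliminate column x2 from the other rows.
Second iteration: most negative obj-row entry is -1/8 in column s_2, so s_2 enters.
Ratio test on column s_2 — row 1: entry -1/8 ≤ 0; row 2: (7/4)/(1/4) = 7. Minimum is 7 at row 2 (x1 leaves); pivot element 1/4.
Divide row 2 by 1/4; eliminate column s_2 from the other rows.
After both pivots, the entry at the obj-row, column s_1 is 5/2.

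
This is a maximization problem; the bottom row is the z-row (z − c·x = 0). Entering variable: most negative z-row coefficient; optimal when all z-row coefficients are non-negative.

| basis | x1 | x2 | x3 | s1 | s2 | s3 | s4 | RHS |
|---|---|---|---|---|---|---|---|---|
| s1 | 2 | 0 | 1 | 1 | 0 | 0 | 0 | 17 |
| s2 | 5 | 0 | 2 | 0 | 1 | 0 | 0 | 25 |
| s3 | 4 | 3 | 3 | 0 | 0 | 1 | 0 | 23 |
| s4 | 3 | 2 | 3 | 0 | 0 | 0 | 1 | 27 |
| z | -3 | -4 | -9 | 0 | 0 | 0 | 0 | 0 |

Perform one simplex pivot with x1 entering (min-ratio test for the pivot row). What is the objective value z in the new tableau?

Ratio test on column x1 — row 1: 17/2 = 17/2; row 2: 25/5 = 5; row 3: 23/4 = 23/4; row 4: 27/3 = 9. Minimum is 5 at row 2 (s2 leaves); pivot element 5.
Pivot on row 2; the z-row RHS becomes 0 − (-3)·5 = 15.

15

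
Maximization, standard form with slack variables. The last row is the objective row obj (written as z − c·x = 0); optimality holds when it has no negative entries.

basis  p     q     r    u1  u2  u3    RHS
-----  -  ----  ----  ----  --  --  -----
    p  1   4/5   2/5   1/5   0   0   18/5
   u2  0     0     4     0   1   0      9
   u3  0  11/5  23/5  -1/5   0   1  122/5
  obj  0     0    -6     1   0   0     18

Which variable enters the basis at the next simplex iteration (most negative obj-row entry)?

r

Negative obj-row entries: r: -6.
The most negative is -6 in column r, so r enters.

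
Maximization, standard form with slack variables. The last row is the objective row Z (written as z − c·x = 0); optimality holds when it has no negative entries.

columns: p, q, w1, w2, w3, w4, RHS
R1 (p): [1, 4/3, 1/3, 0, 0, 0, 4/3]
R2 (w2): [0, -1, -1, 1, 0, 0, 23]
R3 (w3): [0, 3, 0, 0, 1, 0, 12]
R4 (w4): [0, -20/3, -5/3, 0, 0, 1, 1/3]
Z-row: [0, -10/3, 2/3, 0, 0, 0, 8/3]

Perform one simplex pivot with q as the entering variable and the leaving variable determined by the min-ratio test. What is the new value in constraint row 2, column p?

Ratio test on column q — row 1: (4/3)/(4/3) = 1; row 2: entry -1 ≤ 0; row 3: 12/3 = 4; row 4: entry -20/3 ≤ 0. Minimum is 1 at row 1 (p leaves); pivot element 4/3.
Divide row 1 by 4/3; eliminate column q from the other rows.
Row 2 update in column p: 0 − (-1)·(3/4) = 3/4.

3/4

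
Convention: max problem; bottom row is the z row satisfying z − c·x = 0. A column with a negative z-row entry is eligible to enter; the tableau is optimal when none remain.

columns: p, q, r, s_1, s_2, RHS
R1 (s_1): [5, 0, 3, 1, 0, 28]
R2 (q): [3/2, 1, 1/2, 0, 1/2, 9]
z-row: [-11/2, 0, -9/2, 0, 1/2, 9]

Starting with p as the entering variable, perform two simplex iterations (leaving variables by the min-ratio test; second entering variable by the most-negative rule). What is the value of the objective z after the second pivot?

51

Ratio test on column p — row 1: 28/5 = 28/5; row 2: 9/(3/2) = 6. Minimum is 28/5 at row 1 (s_1 leaves); pivot element 5.
Pivot on row 1; the z-row RHS becomes 9 − (-11/2)·(28/5) = 199/5.
Next entering variable (most negative z-row entry -6/5): r.
Ratio test on column r — row 1: (28/5)/(3/5) = 28/3; row 2: entry -2/5 ≤ 0. Minimum is 28/3 at row 1 (p leaves); pivot element 3/5.
After the second pivot the z-row RHS is 199/5 − (-6/5)·(28/3) = 51.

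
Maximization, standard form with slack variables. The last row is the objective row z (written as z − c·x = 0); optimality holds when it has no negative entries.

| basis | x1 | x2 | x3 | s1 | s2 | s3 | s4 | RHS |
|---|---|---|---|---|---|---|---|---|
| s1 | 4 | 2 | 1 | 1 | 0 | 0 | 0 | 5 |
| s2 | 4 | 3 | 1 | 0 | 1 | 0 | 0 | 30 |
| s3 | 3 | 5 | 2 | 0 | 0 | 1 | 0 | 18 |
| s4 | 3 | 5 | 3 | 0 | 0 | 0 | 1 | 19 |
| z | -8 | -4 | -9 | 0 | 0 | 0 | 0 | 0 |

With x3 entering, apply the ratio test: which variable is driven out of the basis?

s1

Column x3 entries and ratios — s1: 5/1 = 5; s2: 30/1 = 30; s3: 18/2 = 9; s4: 19/3 = 19/3.
Smallest ratio is 5 in the row of s1, so s1 leaves.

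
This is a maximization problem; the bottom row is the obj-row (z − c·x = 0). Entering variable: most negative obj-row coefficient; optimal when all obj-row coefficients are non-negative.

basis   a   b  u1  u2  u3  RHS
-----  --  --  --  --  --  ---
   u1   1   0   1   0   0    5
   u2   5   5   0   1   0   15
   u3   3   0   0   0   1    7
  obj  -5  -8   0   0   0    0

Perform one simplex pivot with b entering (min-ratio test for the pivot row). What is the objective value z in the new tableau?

Ratio test on column b — row 1: entry 0 ≤ 0; row 2: 15/5 = 3; row 3: entry 0 ≤ 0. Minimum is 3 at row 2 (u2 leaves); pivot element 5.
Pivot on row 2; the obj-row RHS becomes 0 − (-8)·3 = 24.

24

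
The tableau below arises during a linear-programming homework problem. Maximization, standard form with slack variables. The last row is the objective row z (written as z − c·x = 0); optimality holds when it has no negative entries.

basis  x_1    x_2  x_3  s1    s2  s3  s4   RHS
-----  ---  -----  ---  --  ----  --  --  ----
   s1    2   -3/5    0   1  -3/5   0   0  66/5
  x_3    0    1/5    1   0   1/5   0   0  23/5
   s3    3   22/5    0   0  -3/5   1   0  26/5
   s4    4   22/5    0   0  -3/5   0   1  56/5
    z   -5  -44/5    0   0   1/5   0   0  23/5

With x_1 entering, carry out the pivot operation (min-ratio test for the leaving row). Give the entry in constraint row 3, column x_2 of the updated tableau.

22/15

Ratio test on column x_1 — row 1: (66/5)/2 = 33/5; row 2: entry 0 ≤ 0; row 3: (26/5)/3 = 26/15; row 4: (56/5)/4 = 14/5. Minimum is 26/15 at row 3 (s3 leaves); pivot element 3.
Divide row 3 by 3; eliminate column x_1 from the other rows.
In the new row 3, the x_2 entry is the old entry divided by the pivot: (22/5)/3 = 22/15.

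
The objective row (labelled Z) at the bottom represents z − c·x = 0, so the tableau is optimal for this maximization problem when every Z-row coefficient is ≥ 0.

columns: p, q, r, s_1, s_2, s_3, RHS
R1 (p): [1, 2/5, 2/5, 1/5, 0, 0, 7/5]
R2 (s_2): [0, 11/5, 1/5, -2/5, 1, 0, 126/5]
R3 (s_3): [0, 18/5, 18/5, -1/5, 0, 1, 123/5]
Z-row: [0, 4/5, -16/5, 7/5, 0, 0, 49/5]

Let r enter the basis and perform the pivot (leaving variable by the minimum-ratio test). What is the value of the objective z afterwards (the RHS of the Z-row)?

Ratio test on column r — row 1: (7/5)/(2/5) = 7/2; row 2: (126/5)/(1/5) = 126; row 3: (123/5)/(18/5) = 41/6. Minimum is 7/2 at row 1 (p leaves); pivot element 2/5.
Pivot on row 1; the Z-row RHS becomes 49/5 − (-16/5)·(7/2) = 21.

21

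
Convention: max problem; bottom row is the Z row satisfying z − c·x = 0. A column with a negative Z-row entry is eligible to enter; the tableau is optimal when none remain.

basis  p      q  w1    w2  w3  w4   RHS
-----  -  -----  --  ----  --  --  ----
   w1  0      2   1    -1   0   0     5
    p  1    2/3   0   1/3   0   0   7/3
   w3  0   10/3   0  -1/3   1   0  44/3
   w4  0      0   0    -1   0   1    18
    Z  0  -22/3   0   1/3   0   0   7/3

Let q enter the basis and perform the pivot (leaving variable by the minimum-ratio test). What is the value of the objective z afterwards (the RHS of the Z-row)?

62/3

Ratio test on column q — row 1: 5/2 = 5/2; row 2: (7/3)/(2/3) = 7/2; row 3: (44/3)/(10/3) = 22/5; row 4: entry 0 ≤ 0. Minimum is 5/2 at row 1 (w1 leaves); pivot element 2.
Pivot on row 1; the Z-row RHS becomes 7/3 − (-22/3)·(5/2) = 62/3.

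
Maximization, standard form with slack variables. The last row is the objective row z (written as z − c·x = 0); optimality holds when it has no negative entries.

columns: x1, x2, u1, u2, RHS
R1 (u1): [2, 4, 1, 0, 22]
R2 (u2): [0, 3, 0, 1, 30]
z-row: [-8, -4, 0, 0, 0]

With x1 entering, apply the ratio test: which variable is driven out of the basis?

u1

Column x1 entries and ratios — u1: 22/2 = 11; u2: 0 ≤ 0, skip.
Smallest ratio is 11 in the row of u1, so u1 leaves.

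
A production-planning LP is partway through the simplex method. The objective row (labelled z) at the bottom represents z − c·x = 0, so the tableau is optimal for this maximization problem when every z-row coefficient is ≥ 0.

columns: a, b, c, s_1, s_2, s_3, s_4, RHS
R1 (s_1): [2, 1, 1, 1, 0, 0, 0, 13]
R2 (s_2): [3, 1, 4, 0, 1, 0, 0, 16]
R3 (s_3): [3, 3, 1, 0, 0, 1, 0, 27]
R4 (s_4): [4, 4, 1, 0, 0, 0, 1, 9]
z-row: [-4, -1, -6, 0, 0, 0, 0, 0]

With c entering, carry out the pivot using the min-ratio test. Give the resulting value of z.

Ratio test on column c — row 1: 13/1 = 13; row 2: 16/4 = 4; row 3: 27/1 = 27; row 4: 9/1 = 9. Minimum is 4 at row 2 (s_2 leaves); pivot element 4.
Pivot on row 2; the z-row RHS becomes 0 − (-6)·4 = 24.

24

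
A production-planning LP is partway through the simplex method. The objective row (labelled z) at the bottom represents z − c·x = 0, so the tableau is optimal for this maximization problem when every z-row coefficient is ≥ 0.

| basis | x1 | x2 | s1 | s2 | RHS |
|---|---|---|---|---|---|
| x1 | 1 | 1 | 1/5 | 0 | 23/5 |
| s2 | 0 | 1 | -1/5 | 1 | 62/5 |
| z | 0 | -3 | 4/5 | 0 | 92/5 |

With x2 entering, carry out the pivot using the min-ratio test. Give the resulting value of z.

161/5

Ratio test on column x2 — row 1: (23/5)/1 = 23/5; row 2: (62/5)/1 = 62/5. Minimum is 23/5 at row 1 (x1 leaves); pivot element 1.
Pivot on row 1; the z-row RHS becomes 92/5 − (-3)·(23/5) = 161/5.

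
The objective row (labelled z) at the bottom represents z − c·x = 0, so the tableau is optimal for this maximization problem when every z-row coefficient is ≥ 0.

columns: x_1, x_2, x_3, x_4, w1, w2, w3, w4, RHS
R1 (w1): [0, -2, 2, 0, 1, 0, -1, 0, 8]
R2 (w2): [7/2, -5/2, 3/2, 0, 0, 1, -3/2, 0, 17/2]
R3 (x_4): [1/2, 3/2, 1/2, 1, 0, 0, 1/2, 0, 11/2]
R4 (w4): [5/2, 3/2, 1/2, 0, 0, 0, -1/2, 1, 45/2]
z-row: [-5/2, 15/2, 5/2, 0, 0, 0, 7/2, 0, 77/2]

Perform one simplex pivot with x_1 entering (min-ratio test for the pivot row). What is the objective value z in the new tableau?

312/7

Ratio test on column x_1 — row 1: entry 0 ≤ 0; row 2: (17/2)/(7/2) = 17/7; row 3: (11/2)/(1/2) = 11; row 4: (45/2)/(5/2) = 9. Minimum is 17/7 at row 2 (w2 leaves); pivot element 7/2.
Pivot on row 2; the z-row RHS becomes 77/2 − (-5/2)·(17/7) = 312/7.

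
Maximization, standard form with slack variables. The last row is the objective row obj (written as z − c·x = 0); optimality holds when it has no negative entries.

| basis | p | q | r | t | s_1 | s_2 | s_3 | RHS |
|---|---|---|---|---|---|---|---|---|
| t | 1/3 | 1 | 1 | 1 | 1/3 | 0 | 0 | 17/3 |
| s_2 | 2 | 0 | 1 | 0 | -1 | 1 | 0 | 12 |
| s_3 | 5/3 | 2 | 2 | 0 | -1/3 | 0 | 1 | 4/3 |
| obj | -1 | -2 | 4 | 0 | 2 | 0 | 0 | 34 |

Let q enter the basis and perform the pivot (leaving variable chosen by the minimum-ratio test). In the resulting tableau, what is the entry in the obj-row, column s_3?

1

Ratio test on column q — row 1: (17/3)/1 = 17/3; row 2: entry 0 ≤ 0; row 3: (4/3)/2 = 2/3. Minimum is 2/3 at row 3 (s_3 leaves); pivot element 2.
Divide row 3 by 2; eliminate column q from the other rows.
obj-row update in column s_3: 0 − (-2)·(1/2) = 1.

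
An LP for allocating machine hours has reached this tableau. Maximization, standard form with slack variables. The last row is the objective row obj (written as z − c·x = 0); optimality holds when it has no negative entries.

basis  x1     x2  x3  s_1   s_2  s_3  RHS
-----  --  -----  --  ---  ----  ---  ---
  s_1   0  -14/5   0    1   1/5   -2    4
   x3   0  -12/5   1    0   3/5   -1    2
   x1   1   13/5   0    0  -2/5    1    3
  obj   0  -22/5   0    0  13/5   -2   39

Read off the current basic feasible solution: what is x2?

x2 is not in the basis, so in the current basic feasible solution x2 = 0.

0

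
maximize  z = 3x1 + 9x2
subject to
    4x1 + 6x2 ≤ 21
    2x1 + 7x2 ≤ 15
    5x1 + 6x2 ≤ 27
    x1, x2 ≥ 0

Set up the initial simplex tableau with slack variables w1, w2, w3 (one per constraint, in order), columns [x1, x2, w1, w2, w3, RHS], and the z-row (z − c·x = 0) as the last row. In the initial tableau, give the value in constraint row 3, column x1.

5

Constraint 3 has coefficient 5 on x1.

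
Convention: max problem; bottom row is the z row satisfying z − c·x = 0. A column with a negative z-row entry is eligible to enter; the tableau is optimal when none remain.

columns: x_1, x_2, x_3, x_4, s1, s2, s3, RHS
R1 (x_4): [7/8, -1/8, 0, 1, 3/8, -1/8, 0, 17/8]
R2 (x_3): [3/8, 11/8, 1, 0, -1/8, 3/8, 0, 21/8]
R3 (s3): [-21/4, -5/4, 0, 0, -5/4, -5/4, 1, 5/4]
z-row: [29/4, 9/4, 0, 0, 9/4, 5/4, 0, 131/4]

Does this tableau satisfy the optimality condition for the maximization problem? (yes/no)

Every z-row coefficient is ≥ 0, so the tableau is optimal.

yes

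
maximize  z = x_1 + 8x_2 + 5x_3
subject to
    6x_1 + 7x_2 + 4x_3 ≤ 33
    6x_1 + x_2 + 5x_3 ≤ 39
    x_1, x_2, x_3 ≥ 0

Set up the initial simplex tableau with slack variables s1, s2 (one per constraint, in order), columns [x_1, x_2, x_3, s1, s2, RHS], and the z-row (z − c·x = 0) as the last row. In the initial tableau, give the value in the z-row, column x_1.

-1

The z-row carries the negated objective coefficients: the x_1 entry is -1.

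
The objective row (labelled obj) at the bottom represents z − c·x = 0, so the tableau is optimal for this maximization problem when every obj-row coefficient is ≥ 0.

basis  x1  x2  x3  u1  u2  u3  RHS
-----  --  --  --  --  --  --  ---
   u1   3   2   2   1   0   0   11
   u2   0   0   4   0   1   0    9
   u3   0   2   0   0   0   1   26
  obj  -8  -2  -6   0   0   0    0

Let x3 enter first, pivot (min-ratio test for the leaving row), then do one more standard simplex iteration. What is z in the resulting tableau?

185/6

Ratio test on column x3 — row 1: 11/2 = 11/2; row 2: 9/4 = 9/4; row 3: entry 0 ≤ 0. Minimum is 9/4 at row 2 (u2 leaves); pivot element 4.
Pivot on row 2; the obj-row RHS becomes 0 − (-6)·(9/4) = 27/2.
Next entering variable (most negative obj-row entry -8): x1.
Ratio test on column x1 — row 1: (13/2)/3 = 13/6; row 2: entry 0 ≤ 0; row 3: entry 0 ≤ 0. Minimum is 13/6 at row 1 (u1 leaves); pivot element 3.
After the second pivot the obj-row RHS is 27/2 − (-8)·(13/6) = 185/6.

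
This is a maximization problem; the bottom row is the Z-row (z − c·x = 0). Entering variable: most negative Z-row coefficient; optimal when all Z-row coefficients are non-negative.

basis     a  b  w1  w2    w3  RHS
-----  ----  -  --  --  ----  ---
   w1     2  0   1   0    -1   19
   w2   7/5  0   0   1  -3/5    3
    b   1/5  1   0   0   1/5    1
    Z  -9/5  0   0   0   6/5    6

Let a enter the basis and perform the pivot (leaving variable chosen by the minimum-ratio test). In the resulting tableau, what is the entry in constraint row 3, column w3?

2/7

Ratio test on column a — row 1: 19/2 = 19/2; row 2: 3/(7/5) = 15/7; row 3: 1/(1/5) = 5. Minimum is 15/7 at row 2 (w2 leaves); pivot element 7/5.
Divide row 2 by 7/5; eliminate column a from the other rows.
Row 3 update in column w3: 1/5 − (1/5)·(-3/7) = 2/7.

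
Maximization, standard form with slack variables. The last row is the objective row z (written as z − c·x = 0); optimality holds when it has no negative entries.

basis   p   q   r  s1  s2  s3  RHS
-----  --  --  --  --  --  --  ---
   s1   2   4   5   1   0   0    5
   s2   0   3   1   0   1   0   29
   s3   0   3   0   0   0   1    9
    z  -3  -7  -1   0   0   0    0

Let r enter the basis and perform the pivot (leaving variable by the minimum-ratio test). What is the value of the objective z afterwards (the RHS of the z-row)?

1

Ratio test on column r — row 1: 5/5 = 1; row 2: 29/1 = 29; row 3: entry 0 ≤ 0. Minimum is 1 at row 1 (s1 leaves); pivot element 5.
Pivot on row 1; the z-row RHS becomes 0 − (-1)·1 = 1.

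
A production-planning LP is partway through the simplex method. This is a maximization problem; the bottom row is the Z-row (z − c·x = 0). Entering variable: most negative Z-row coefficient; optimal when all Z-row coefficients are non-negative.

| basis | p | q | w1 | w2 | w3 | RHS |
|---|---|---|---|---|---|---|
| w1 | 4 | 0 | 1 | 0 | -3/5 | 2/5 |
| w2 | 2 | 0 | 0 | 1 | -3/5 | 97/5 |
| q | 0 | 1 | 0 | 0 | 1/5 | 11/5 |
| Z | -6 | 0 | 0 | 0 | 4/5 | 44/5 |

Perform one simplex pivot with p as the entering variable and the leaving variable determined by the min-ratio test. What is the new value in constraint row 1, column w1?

Ratio test on column p — row 1: (2/5)/4 = 1/10; row 2: (97/5)/2 = 97/10; row 3: entry 0 ≤ 0. Minimum is 1/10 at row 1 (w1 leaves); pivot element 4.
Divide row 1 by 4; eliminate column p from the other rows.
In the new row 1, the w1 entry is the old entry divided by the pivot: 1/4 = 1/4.

1/4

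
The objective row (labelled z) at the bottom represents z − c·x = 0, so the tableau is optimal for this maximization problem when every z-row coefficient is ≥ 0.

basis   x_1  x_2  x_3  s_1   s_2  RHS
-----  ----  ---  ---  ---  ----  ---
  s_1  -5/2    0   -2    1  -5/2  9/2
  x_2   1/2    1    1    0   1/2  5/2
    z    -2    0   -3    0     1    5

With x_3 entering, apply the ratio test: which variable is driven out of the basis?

Column x_3 entries and ratios — s_1: -2 ≤ 0, skip; x_2: (5/2)/1 = 5/2.
Smallest ratio is 5/2 in the row of x_2, so x_2 leaves.

x_2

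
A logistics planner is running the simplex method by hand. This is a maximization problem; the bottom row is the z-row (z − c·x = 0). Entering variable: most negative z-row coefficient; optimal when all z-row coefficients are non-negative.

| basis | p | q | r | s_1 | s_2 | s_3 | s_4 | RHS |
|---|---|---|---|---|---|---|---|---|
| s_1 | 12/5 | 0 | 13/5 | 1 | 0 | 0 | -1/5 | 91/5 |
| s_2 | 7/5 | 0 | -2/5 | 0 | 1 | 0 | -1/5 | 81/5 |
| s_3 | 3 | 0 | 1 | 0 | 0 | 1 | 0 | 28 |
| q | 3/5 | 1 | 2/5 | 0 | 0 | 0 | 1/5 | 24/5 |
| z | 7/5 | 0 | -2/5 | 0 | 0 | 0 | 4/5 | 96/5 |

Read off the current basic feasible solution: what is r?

0

r is not in the basis, so in the current basic feasible solution r = 0.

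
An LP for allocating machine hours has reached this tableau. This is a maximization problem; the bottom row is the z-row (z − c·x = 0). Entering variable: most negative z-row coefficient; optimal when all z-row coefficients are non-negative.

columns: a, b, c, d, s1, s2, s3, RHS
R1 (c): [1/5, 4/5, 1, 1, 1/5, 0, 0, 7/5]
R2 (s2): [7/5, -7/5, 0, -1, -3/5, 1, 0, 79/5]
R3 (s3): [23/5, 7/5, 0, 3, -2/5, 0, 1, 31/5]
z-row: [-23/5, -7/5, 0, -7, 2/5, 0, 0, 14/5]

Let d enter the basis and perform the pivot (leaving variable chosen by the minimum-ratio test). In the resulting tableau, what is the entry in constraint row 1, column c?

Ratio test on column d — row 1: (7/5)/1 = 7/5; row 2: entry -1 ≤ 0; row 3: (31/5)/3 = 31/15. Minimum is 7/5 at row 1 (c leaves); pivot element 1.
Divide row 1 by 1; eliminate column d from the other rows.
In the new row 1, the c entry is the old entry divided by the pivot: 1/1 = 1.

1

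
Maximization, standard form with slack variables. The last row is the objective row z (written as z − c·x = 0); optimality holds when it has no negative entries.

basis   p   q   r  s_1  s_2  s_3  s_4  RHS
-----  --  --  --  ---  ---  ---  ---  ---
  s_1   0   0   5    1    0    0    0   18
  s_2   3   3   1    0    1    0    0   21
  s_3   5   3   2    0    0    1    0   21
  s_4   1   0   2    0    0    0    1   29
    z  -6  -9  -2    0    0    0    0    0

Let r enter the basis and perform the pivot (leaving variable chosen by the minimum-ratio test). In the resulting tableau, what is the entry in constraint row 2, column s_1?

Ratio test on column r — row 1: 18/5 = 18/5; row 2: 21/1 = 21; row 3: 21/2 = 21/2; row 4: 29/2 = 29/2. Minimum is 18/5 at row 1 (s_1 leaves); pivot element 5.
Divide row 1 by 5; eliminate column r from the other rows.
Row 2 update in column s_1: 0 − 1·(1/5) = -1/5.

-1/5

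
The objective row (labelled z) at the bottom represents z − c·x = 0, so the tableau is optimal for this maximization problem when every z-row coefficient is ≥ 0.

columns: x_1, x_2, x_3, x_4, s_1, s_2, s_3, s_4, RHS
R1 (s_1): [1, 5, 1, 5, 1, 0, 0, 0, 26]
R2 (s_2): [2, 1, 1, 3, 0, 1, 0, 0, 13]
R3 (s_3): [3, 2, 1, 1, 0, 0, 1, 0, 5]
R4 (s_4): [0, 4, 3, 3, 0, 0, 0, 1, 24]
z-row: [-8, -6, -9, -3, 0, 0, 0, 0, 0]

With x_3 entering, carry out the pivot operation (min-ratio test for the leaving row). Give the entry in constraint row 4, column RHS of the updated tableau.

9

Ratio test on column x_3 — row 1: 26/1 = 26; row 2: 13/1 = 13; row 3: 5/1 = 5; row 4: 24/3 = 8. Minimum is 5 at row 3 (s_3 leaves); pivot element 1.
Divide row 3 by 1; eliminate column x_3 from the other rows.
Row 4 update in column RHS: 24 − 3·5 = 9.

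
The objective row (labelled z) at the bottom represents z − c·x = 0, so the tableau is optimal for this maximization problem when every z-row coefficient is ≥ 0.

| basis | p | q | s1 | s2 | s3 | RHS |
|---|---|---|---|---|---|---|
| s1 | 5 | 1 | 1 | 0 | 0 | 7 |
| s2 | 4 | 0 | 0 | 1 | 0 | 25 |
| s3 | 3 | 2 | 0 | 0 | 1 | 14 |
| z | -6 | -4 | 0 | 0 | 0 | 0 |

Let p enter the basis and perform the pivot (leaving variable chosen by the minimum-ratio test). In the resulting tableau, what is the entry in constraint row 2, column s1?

-4/5

Ratio test on column p — row 1: 7/5 = 7/5; row 2: 25/4 = 25/4; row 3: 14/3 = 14/3. Minimum is 7/5 at row 1 (s1 leaves); pivot element 5.
Divide row 1 by 5; eliminate column p from the other rows.
Row 2 update in column s1: 0 − 4·(1/5) = -4/5.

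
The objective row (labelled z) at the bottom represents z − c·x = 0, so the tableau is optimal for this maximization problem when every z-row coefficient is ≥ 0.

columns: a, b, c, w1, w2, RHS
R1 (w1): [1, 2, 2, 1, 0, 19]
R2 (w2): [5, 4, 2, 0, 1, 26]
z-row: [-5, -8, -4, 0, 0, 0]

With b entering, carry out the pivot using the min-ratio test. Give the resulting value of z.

Ratio test on column b — row 1: 19/2 = 19/2; row 2: 26/4 = 13/2. Minimum is 13/2 at row 2 (w2 leaves); pivot element 4.
Pivot on row 2; the z-row RHS becomes 0 − (-8)·(13/2) = 52.

52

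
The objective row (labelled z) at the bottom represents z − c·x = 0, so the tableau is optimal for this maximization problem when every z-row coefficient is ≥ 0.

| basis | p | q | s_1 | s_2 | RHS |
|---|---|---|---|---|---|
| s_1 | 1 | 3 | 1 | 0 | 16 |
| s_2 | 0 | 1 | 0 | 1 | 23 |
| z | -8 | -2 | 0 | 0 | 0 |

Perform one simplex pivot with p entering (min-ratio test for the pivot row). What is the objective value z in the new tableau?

Ratio test on column p — row 1: 16/1 = 16; row 2: entry 0 ≤ 0. Minimum is 16 at row 1 (s_1 leaves); pivot element 1.
Pivot on row 1; the z-row RHS becomes 0 − (-8)·16 = 128.

128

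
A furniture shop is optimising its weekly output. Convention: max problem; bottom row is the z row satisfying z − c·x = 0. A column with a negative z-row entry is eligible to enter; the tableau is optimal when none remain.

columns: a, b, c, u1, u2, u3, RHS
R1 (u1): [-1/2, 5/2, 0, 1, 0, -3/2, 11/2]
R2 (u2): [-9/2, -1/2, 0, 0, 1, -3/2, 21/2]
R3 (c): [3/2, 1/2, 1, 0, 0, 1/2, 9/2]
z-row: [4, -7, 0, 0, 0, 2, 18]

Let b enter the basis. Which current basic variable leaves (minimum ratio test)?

u1

Column b entries and ratios — u1: (11/2)/(5/2) = 11/5; u2: -1/2 ≤ 0, skip; c: (9/2)/(1/2) = 9.
Smallest ratio is 11/5 in the row of u1, so u1 leaves.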